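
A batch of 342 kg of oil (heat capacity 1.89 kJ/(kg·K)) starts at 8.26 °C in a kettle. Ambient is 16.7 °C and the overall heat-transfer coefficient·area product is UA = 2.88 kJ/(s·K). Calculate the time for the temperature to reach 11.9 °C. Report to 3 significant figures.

127 s

M c_p dT/dt = −UA(T − T_amb).
τ = M c_p/UA = 224.44 s; T_ss = T_amb = 16.700 °C.
T(t) = T_ss + (T₀ − T_ss)e^(−t/τ); set T = 11.9:
t = −τ ln[(T − T_ss)/(T₀ − T_ss)] = −224.44 · ln(0.56872) = 126.66 s.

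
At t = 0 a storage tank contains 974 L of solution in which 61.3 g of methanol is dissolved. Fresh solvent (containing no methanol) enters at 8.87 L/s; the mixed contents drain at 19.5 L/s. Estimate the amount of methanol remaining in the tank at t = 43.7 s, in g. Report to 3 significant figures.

18.7 g

Total volume: dV/dt = Q_in − Q_out = -10.630 L/s, so V(t) = 974 − 10.630 t and V(43.7) = 509.47 L.
Species balance (pure solvent in): dm/dt = −Q_out · m/V(t).
dm/m = −Q_out dt/(V₀ − 10.630 t); integrating gives ln(m/m₀) = −(Q_out/(Q_in−Q_out)) ln(V/V₀).
m = m₀ (V₀/V)^(Q_out/(Q_in−Q_out)) = 61.3 × (974/509.47)^(-1.8344) = 18.671 g.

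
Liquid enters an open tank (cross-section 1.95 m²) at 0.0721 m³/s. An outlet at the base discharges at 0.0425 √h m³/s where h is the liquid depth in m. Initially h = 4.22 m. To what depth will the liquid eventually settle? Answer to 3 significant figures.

2.88 m

Level balance: A dh/dt = 0.0721 − 0.0425 √h. Setting dh/dt = 0:
Q_in = 0.0425 √h_ss ⇒ √h_ss = 0.0721/0.0425 = 1.6965.
h_ss = 1.6965² = 2.8780 m. (Since h₀ = 4.22 m > h_ss, the level will fall toward this value.)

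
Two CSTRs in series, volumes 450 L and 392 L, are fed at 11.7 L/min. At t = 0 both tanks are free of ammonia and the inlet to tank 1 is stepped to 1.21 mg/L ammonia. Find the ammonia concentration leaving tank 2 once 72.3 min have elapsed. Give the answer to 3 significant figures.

0.722 mg/L

Each tank obeys Vᵢ dCᵢ/dt = Q(Cᵢ₋₁ − Cᵢ), so τᵢ = Vᵢ/Q.
τ₁ = 450/11.7 = 38.462 min; τ₂ = 392/11.7 = 33.504 min.
Tank 1: C₁ = C_in(1 − e^(−t/τ₁)). Tank 2 (τ₁ ≠ τ₂): C₂ = C_in[1 − (τ₁ e^(−t/τ₁) − τ₂ e^(−t/τ₂))/(τ₁ − τ₂)].
At t = 72.3: e^(−t/τ₁) = 0.15262, e^(−t/τ₂) = 0.11556.
C₂ = 1.21·[1 − (38.462·0.15262 − 33.504·0.11556)/(4.9573)] = 1.21·0.59693 = 0.72228 mg/L.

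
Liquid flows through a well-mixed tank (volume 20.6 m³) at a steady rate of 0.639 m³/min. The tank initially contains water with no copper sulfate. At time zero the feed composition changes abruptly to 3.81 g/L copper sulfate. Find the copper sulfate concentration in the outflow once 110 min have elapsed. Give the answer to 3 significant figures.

3.68 g/L

Accumulation = in − out for the solute gives V dC/dt = Q(C_in − C).
Rewrite as dC/dt + C/τ = C_in/τ, τ = V/Q = 32.238 min.
This is linear first-order; C(t) = C_in + (C₀ − C_in) e^(−t/τ).
C(110) = 3.81 + (0 − 3.81)·e^(−110/32.238) = 3.81 + (-3.8100)·0.032971 = 3.6844 g/L.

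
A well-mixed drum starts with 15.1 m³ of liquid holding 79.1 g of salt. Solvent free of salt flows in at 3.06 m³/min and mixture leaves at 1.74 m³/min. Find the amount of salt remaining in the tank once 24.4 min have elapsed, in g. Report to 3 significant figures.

Let m(t) be the amount of salt. Volume: V(t) = V₀ + (Q_in − Q_out) t = 15.1 + 1.3200 t; V(24.4) = 47.308 m³.
No salt enters, so dm/dt = −Q_out · (m/V).
Separate: dm/m = −Q_out dt/V(t) ⇒ ln(m/m₀) = −(Q_out/(Q_in−Q_out)) ln(V/V₀).
m = m₀ (V₀/V)^(Q_out/(Q_in−Q_out)) = 79.1 × (15.1/47.308)^(1.3182) = 17.556 g.

17.6 g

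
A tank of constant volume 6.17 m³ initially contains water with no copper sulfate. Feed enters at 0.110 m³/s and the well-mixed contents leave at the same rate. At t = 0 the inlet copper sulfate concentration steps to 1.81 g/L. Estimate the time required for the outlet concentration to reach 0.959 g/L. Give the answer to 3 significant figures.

Accumulation = in − out for the solute gives V dC/dt = Q(C_in − C), so τ = V/Q = 56.091 s.
C(t) = C_in + (C₀ − C_in) e^(−t/τ). Set C = 0.959 and solve for t:
e^(−t/τ) = (C − C_in)/(C₀ − C_in) = (0.959 − 1.81)/(0 − 1.81) = 0.47017
t = −τ ln(…) = 56.091 × 0.75467 = 42.330 s.

42.3 s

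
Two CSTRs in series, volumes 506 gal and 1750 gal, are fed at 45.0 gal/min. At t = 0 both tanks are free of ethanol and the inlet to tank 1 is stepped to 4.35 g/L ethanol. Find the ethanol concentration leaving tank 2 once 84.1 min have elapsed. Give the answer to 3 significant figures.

Each tank obeys Vᵢ dCᵢ/dt = Q(Cᵢ₋₁ − Cᵢ), so τᵢ = Vᵢ/Q.
τ₁ = 506/45.0 = 11.244 min; τ₂ = 1750/45.0 = 38.889 min.
Tank 1: C₁ = C_in(1 − e^(−t/τ₁)). Tank 2 (τ₁ ≠ τ₂): C₂ = C_in[1 − (τ₁ e^(−t/τ₁) − τ₂ e^(−t/τ₂))/(τ₁ − τ₂)].
At t = 84.1: e^(−t/τ₁) = 0.00056468, e^(−t/τ₂) = 0.11503.
C₂ = 4.35·[1 − (11.244·0.00056468 − 38.889·0.11503)/(-27.644)] = 4.35·0.83841 = 3.6471 g/L.

3.65 g/L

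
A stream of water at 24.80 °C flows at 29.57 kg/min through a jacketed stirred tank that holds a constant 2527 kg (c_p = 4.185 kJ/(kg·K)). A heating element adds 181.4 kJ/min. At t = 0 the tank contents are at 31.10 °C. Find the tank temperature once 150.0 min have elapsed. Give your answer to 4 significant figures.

27.10 °C

Heat balance on the well-mixed liquid: M c_p dT/dt = ṁ c_p (T_in − T) + 181.4.
Rearrange: dT/dt = (T_ss − T)/τ with τ = M/ṁ = 85.4582 min and T_ss = T_in + Q̇/(ṁ c_p) = 26.2659 °C.
Integrating: T(t) = T_ss + (T₀ − T_ss) e^(−t/τ).
T(150.0) = 26.2659 + (4.83415)·e^(−150.0/85.4582) = 26.2659 + (4.83415)·0.172865 = 27.1015 °C.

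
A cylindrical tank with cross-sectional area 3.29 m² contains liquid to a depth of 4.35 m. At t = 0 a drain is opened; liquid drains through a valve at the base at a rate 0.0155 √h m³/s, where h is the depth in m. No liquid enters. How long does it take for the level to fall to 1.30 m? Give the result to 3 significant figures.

401 s

Volume balance on the tank: A dh/dt = −0.0155 √h.
∫ h^(−1/2) dh = −(0.0155/A) ∫ dt, giving 2√h = 2√h₀ − (0.0155/A) t.
t = 2A(√h₀ − √h)/0.0155 = 2·3.29·(√4.35 − √1.30)/0.0155
  = 6.5800 × (2.0857 − 1.1402) / 0.0155 = 401.38 s.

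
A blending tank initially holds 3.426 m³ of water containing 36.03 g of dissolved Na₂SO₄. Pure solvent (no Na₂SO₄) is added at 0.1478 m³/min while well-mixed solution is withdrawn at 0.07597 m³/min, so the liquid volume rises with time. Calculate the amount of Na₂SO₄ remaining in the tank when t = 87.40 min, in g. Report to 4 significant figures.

11.98 g

Total volume: dV/dt = Q_in − Q_out = 0.0718300 m³/min, so V(t) = 3.426 + 0.0718300 t and V(87.40) = 9.70394 m³.
Solute balance: dm/dt = 0 − Q_out C = −Q_out m/V(t).
Separate: dm/m = −Q_out dt/V(t) ⇒ ln(m/m₀) = −(Q_out/(Q_in−Q_out)) ln(V/V₀).
m = m₀ (V₀/V)^(Q_out/(Q_in−Q_out)) = 36.03 × (3.426/9.70394)^(1.05764) = 11.9796 g.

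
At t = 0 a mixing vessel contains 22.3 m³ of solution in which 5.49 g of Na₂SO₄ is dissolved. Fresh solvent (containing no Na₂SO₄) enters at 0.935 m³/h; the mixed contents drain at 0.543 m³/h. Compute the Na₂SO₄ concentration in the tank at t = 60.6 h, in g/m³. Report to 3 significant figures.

Total volume: dV/dt = Q_in − Q_out = 0.39200 m³/h, so V(t) = 22.3 + 0.39200 t and V(60.6) = 46.055 m³.
Solute balance: dm/dt = 0 − Q_out C = −Q_out m/V(t).
dm/m = −Q_out dt/(V₀ + 0.39200 t); integrating gives ln(m/m₀) = −(Q_out/(Q_in−Q_out)) ln(V/V₀).
m = m₀ (V₀/V)^(Q_out/(Q_in−Q_out)) = 5.49 × (22.3/46.055)^(1.3852) = 2.0103 g.
C = m/V = 2.0103/46.055 = 0.043651 g/m³.

0.0437 g/m³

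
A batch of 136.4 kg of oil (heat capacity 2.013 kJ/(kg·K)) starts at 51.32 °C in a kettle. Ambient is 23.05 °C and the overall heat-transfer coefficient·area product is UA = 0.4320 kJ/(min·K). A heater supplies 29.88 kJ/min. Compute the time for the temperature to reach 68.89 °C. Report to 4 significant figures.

M c_p dT/dt = −UA(T − T_amb) + Q̇.
τ = M c_p/UA = 635.586 min; T_ss = T_amb + Q̇/UA = 23.05 + 29.88/0.4320 = 92.2167 °C.
T(t) = T_ss + (T₀ − T_ss)e^(−t/τ); set T = 68.89:
t = −τ ln[(T − T_ss)/(T₀ − T_ss)] = −635.586 · ln(0.570381) = 356.851 min.

356.9 min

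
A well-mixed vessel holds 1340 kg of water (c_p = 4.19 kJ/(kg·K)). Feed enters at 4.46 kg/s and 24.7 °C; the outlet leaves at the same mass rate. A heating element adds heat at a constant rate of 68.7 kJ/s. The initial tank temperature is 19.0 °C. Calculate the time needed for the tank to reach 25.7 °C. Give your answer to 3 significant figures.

M c_p dT/dt = ṁ c_p (T_in − T) + Q̇.
τ = M/ṁ = 300.45 s; T_ss = T_in + Q̇/(ṁ c_p) = 28.376 °C.
T(t) = T_ss + (T₀ − T_ss) e^(−t/τ). Set T = 25.7:
e^(−t/τ) = (25.7 − 28.376)/(19.0 − 28.376) = 0.28543
t = −300.45 · ln(0.28543) = 376.69 s.

377 s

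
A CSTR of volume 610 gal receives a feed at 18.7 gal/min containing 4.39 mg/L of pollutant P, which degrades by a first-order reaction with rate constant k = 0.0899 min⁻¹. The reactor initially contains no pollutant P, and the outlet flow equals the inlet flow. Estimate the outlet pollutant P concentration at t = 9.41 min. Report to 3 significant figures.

0.757 mg/L

Accumulation = in − out − consumed: V dC/dt = Q C_in − Q C − k V C.
dC/dt = (Q/V) C_in − (Q/V + k) C; effective rate a = Q/V + k = 0.030656 + 0.0899 = 0.12056 min⁻¹.
C_ss = Q C_in/(Q + kV) = 1.1163 mg/L; C(t) = C_ss + (C₀ − C_ss) e^(−a t).
C(9.41) = 1.1163 + (-1.1163)·e^(−0.12056·9.41) = 1.1163 + (-1.1163)·0.32161 = 0.75730 mg/L.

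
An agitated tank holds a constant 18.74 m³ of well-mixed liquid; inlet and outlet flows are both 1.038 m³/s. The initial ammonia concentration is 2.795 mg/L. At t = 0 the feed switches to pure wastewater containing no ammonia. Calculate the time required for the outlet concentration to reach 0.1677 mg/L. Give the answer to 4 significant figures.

Accumulation = in − out for the solute gives V dC/dt = Q(C_in − C), so τ = V/Q = 18.0539 s.
C(t) = C_in + (C₀ − C_in) e^(−t/τ). Set C = 0.1677 and solve for t:
e^(−t/τ) = (C − C_in)/(C₀ − C_in) = (0.1677 − 0)/(2.795 − 0) = 0.0600000
t = −τ ln(…) = 18.0539 × 2.81341 = 50.7932 s.

50.79 s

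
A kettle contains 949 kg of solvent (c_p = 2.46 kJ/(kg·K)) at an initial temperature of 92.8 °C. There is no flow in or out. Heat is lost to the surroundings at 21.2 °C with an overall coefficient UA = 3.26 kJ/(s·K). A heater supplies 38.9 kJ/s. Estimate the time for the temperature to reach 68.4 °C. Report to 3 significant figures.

Lumped-capacitance energy balance: M c_p dT/dt = UA(T_amb − T) + Q̇.
τ = M c_p/UA = 716.12 s; T_ss = T_amb + Q̇/UA = 21.2 + 38.9/3.26 = 33.133 °C.
T(t) = T_ss + (T₀ − T_ss)e^(−t/τ); set T = 68.4:
t = −τ ln[(T − T_ss)/(T₀ − T_ss)] = −716.12 · ln(0.59107) = 376.55 s.

377 s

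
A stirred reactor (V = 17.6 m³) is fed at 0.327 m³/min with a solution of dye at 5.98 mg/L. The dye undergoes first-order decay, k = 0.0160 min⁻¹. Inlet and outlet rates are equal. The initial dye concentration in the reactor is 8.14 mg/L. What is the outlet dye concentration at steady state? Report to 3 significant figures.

V dC/dt = Q(C_in − C) − k V C.
Steady state (dC/dt = 0): C_ss = Q C_in/(Q + kV) = C_in/(1 + kV/Q).
C_ss = 0.327·5.98/(0.327 + 0.0160·17.6) = 1.9555/0.60860 = 3.2130 mg/L.

3.21 mg/L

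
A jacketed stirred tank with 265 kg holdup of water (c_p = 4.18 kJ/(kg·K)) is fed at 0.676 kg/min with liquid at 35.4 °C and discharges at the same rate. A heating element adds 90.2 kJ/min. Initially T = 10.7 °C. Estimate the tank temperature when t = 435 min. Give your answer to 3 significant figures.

Energy balance: M c_p dT/dt = ṁ c_p (T_in − T) + 90.2.
τ = M/ṁ = 392.01 min; T_ss = T_in + Q̇/(ṁ c_p) = 35.4 + 90.2/(0.676·4.18) = 67.322 °C.
This is linear first-order; T(t) = T_ss + (T₀ − T_ss) e^(−t/τ).
T(435) = 67.322 + (-56.622)·e^(−435/392.01) = 67.322 + (-56.622)·0.32967 = 48.655 °C.

48.7 °C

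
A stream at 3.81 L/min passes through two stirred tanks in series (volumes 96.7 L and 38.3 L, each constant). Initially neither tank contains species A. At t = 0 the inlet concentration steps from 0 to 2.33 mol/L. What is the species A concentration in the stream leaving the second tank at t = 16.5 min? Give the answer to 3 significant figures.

Species balance on tank i: dCᵢ/dt = (Cᵢ₋₁ − Cᵢ)/τᵢ with τᵢ = Vᵢ/Q.
τ₁ = 96.7/3.81 = 25.381 min; τ₂ = 38.3/3.81 = 10.052 min.
Solving the cascade with C₁(0)=C₂(0)=0 gives C₂(t) = C_in[1 − (τ₁ e^(−t/τ₁) − τ₂ e^(−t/τ₂))/(τ₁ − τ₂)].
At t = 16.5: e^(−t/τ₁) = 0.52199, e^(−t/τ₂) = 0.19371.
C₂ = 2.33·[1 − (25.381·0.52199 − 10.052·0.19371)/(15.328)] = 2.33·0.26271 = 0.61213 mol/L.

0.612 mol/L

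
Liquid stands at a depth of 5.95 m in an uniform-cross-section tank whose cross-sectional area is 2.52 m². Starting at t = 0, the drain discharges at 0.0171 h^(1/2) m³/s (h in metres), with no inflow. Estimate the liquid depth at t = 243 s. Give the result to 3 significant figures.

Mass balance (ρ constant): A dh/dt = −0.0171 √h.
This is separable: 2 d(√h)/dt = −0.0171/A, so √h = √h₀ − (0.0171/(2A)) t.
√h = √5.95 − 0.0171·243/(2·2.52) = 2.4393 − 0.82446 = 1.6148.
h = 1.6148² = 2.6076 m.

2.61 m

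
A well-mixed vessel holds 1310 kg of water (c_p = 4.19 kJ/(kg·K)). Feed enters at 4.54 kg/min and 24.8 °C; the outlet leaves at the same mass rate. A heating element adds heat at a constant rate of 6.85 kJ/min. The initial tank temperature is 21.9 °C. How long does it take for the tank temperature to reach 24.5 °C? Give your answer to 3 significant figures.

Energy balance: M c_p dT/dt = ṁ c_p (T_in − T) + 6.85.
τ = M/ṁ = 288.55 min; T_ss = T_in + Q̇/(ṁ c_p) = 25.160 °C.
T(t) = T_ss + (T₀ − T_ss) e^(−t/τ). Set T = 24.5:
e^(−t/τ) = (24.5 − 25.160)/(21.9 − 25.160) = 0.20248
t = −288.55 · ln(0.20248) = 460.84 min.

461 min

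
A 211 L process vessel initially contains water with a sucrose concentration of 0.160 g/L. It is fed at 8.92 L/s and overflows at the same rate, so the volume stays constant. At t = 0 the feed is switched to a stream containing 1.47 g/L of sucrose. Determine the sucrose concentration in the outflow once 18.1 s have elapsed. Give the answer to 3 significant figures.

Unsteady species balance (constant V, well mixed): V dC/dt = Q(C_in − C).
So dC/dt = (C_in − C)/τ with τ = V/Q = 211/8.92 = 23.655 s.
This is linear first-order; C(t) = C_in + (C₀ − C_in) e^(−t/τ).
C(18.1) = 1.47 + (0.160 − 1.47)·e^(−18.1/23.655) = 1.47 + (-1.3100)·0.46525 = 0.86052 g/L.

0.861 g/L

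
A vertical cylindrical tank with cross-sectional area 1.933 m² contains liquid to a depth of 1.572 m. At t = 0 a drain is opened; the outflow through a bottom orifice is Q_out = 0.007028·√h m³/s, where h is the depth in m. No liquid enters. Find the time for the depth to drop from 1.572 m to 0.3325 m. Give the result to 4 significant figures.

372.5 s

With no inflow, A dh/dt = −0.007028 √h.
∫ h^(−1/2) dh = −(0.007028/A) ∫ dt, giving 2√h = 2√h₀ − (0.007028/A) t.
t = 2A(√h₀ − √h)/0.007028 = 2·1.933·(√1.572 − √0.3325)/0.007028
  = 3.86600 × (1.25379 − 0.576628) / 0.007028 = 372.499 s.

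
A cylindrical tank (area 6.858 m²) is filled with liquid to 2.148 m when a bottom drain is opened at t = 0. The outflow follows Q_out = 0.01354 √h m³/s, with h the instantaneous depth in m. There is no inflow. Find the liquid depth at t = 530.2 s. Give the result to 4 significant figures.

Accumulation of liquid (constant cross-section A): A dh/dt = −0.01354 √h.
Separate and integrate: 2(√h − √h₀) = −(0.01354/A) t.
√h = √2.148 − 0.01354·530.2/(2·6.858) = 1.46561 − 0.523397 = 0.942209.
h = 0.942209² = 0.887758 m.

0.8878 m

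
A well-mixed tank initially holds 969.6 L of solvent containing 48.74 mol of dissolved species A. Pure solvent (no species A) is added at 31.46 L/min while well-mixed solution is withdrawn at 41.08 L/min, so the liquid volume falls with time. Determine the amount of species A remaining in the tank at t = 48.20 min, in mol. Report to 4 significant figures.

3.030 mol

Let m(t) be the amount of species A. Volume: V(t) = V₀ + (Q_in − Q_out) t = 969.6 − 9.62000 t; V(48.20) = 505.916 L.
No species A enters, so dm/dt = −Q_out · (m/V).
Separate: dm/m = −Q_out dt/V(t) ⇒ ln(m/m₀) = −(Q_out/(Q_in−Q_out)) ln(V/V₀).
m = m₀ (V₀/V)^(Q_out/(Q_in−Q_out)) = 48.74 × (969.6/505.916)^(-4.27027) = 3.03022 mol.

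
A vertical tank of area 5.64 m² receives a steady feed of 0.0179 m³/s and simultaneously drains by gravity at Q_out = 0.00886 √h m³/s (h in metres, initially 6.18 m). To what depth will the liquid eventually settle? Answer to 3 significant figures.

A dh/dt = Q_in − 0.00886 √h. Steady state requires inflow = outflow:
Q_in = 0.00886 √h_ss ⇒ √h_ss = 0.0179/0.00886 = 2.0203.
h_ss = 2.0203² = 4.0817 m. (Since h₀ = 6.18 m > h_ss, the level will fall toward this value.)

4.08 m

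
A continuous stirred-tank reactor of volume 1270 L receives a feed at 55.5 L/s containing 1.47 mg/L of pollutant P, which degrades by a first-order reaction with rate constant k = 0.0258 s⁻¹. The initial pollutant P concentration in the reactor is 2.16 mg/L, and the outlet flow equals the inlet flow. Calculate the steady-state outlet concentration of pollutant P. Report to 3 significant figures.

0.924 mg/L

V dC/dt = Q(C_in − C) − k V C.
Steady state (dC/dt = 0): C_ss = Q C_in/(Q + kV) = C_in/(1 + kV/Q).
C_ss = 55.5·1.47/(55.5 + 0.0258·1270) = 81.585/88.266 = 0.92431 mg/L.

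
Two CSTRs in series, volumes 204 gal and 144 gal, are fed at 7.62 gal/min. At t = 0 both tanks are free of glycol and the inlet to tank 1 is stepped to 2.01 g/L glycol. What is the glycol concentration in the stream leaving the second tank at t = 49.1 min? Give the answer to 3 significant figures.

1.28 g/L

Each tank obeys Vᵢ dCᵢ/dt = Q(Cᵢ₋₁ − Cᵢ), so τᵢ = Vᵢ/Q.
τ₁ = 204/7.62 = 26.772 min; τ₂ = 144/7.62 = 18.898 min.
Solving the cascade with C₁(0)=C₂(0)=0 gives C₂(t) = C_in[1 − (τ₁ e^(−t/τ₁) − τ₂ e^(−t/τ₂))/(τ₁ − τ₂)].
At t = 49.1: e^(−t/τ₁) = 0.15977, e^(−t/τ₂) = 0.074407.
C₂ = 2.01·[1 − (26.772·0.15977 − 18.898·0.074407)/(7.8740)] = 2.01·0.63536 = 1.2771 g/L.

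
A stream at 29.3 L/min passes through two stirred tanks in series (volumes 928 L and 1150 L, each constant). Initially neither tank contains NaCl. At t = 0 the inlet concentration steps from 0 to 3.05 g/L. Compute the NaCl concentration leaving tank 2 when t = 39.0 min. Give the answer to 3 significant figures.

Species balance on tank i: dCᵢ/dt = (Cᵢ₋₁ − Cᵢ)/τᵢ with τᵢ = Vᵢ/Q.
τ₁ = 928/29.3 = 31.672 min; τ₂ = 1150/29.3 = 39.249 min.
Tank 1: C₁ = C_in(1 − e^(−t/τ₁)). Tank 2 (τ₁ ≠ τ₂): C₂ = C_in[1 − (τ₁ e^(−t/τ₁) − τ₂ e^(−t/τ₂))/(τ₁ − τ₂)].
At t = 39.0: e^(−t/τ₁) = 0.29190, e^(−t/τ₂) = 0.37022.
C₂ = 3.05·[1 − (31.672·0.29190 − 39.249·0.37022)/(-7.5768)] = 3.05·0.30236 = 0.92220 g/L.

0.922 g/L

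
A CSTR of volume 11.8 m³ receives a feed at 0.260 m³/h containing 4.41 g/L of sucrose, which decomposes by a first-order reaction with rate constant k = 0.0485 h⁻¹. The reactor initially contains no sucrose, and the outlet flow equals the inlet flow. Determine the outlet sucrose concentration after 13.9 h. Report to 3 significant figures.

0.861 g/L

V dC/dt = Q(C_in − C) − k V C.
dC/dt = (Q/V) C_in − (Q/V + k) C; effective rate a = Q/V + k = 0.022034 + 0.0485 = 0.070534 h⁻¹.
C_ss = Q C_in/(Q + kV) = 1.3776 g/L; C(t) = C_ss + (C₀ − C_ss) e^(−a t).
C(13.9) = 1.3776 + (-1.3776)·e^(−0.070534·13.9) = 1.3776 + (-1.3776)·0.37515 = 0.86081 g/L.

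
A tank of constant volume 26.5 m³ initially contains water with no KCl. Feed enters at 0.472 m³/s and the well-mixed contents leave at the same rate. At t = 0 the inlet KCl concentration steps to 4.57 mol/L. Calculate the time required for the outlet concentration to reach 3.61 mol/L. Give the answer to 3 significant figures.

Species balance: V dC/dt = Q(C_in − C) ⇒ τ = V/Q = 56.144 s.
C(t) = C_in + (C₀ − C_in) e^(−t/τ). Set C = 3.61 and solve for t:
e^(−t/τ) = (C − C_in)/(C₀ − C_in) = (3.61 − 4.57)/(0 − 4.57) = 0.21007
t = −τ ln(…) = 56.144 × 1.5603 = 87.604 s.

87.6 s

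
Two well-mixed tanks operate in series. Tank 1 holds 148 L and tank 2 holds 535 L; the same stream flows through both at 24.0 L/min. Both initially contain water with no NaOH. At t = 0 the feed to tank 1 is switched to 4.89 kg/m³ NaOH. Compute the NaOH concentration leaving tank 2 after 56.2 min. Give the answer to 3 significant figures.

4.35 kg/m³

Species balance on tank i: dCᵢ/dt = (Cᵢ₋₁ − Cᵢ)/τᵢ with τᵢ = Vᵢ/Q.
τ₁ = 148/24.0 = 6.1667 min; τ₂ = 535/24.0 = 22.292 min.
Tank 1: C₁ = C_in(1 − e^(−t/τ₁)). Tank 2 (τ₁ ≠ τ₂): C₂ = C_in[1 − (τ₁ e^(−t/τ₁) − τ₂ e^(−t/τ₂))/(τ₁ − τ₂)].
At t = 56.2: e^(−t/τ₁) = 0.00011017, e^(−t/τ₂) = 0.080369.
C₂ = 4.89·[1 − (6.1667·0.00011017 − 22.292·0.080369)/(-16.125)] = 4.89·0.88894 = 4.3469 kg/m³.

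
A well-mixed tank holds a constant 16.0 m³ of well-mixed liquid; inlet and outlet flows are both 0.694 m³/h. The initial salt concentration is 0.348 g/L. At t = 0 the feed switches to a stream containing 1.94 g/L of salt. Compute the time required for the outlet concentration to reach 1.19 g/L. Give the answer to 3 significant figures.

17.4 h

Species balance: V dC/dt = Q(C_in − C) ⇒ τ = V/Q = 23.055 h.
C(t) = C_in + (C₀ − C_in) e^(−t/τ). Set C = 1.19 and solve for t:
e^(−t/τ) = (C − C_in)/(C₀ − C_in) = (1.19 − 1.94)/(0.348 − 1.94) = 0.47111
t = −τ ln(…) = 23.055 × 0.75267 = 17.353 h.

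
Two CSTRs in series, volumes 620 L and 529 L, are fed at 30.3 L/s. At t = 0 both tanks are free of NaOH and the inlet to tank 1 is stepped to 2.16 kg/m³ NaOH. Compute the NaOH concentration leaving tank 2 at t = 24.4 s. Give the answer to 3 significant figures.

Species balance on tank i: dCᵢ/dt = (Cᵢ₋₁ − Cᵢ)/τᵢ with τᵢ = Vᵢ/Q.
τ₁ = 620/30.3 = 20.462 s; τ₂ = 529/30.3 = 17.459 s.
Solving the cascade with C₁(0)=C₂(0)=0 gives C₂(t) = C_in[1 − (τ₁ e^(−t/τ₁) − τ₂ e^(−t/τ₂))/(τ₁ − τ₂)].
At t = 24.4: e^(−t/τ₁) = 0.30348, e^(−t/τ₂) = 0.24719.
C₂ = 2.16·[1 − (20.462·0.30348 − 17.459·0.24719)/(3.0033)] = 2.16·0.36935 = 0.79779 kg/m³.

0.798 kg/m³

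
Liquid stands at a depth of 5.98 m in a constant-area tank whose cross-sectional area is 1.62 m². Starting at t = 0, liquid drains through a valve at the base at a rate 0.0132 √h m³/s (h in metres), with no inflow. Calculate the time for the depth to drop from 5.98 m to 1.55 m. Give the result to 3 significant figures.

295 s

With no inflow, A dh/dt = −0.0132 √h.
This is separable: 2 d(√h)/dt = −0.0132/A, so √h = √h₀ − (0.0132/(2A)) t.
t = 2A(√h₀ − √h)/0.0132 = 2·1.62·(√5.98 − √1.55)/0.0132
  = 3.2400 × (2.4454 − 1.2450) / 0.0132 = 294.65 s.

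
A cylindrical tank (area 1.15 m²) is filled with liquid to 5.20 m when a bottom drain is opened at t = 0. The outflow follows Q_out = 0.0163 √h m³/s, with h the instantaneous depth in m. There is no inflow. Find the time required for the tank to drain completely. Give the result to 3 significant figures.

322 s

A dh/dt = −Q_out = −0.0163 √h.
This is separable: 2 d(√h)/dt = −0.0163/A, so √h = √h₀ − (0.0163/(2A)) t.
Tank is empty when √h = 0: t_empty = 2A√h₀/0.0163.
t_empty = 2·1.15·√5.20/0.0163 = 2.3000·2.2804/0.0163 = 321.77 s.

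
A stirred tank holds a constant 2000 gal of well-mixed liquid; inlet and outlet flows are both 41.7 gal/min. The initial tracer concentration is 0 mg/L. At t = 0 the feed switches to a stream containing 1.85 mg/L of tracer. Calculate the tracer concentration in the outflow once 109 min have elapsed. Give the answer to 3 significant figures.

Transient balance on the dissolved component: V dC/dt = Q(C_in − C).
Rewrite as dC/dt + C/τ = C_in/τ, τ = V/Q = 47.962 min.
Solution: C(t) = C_in + (C₀ − C_in) e^(−t/τ).
C(109) = 1.85 + (0 − 1.85)·e^(−109/47.962) = 1.85 + (-1.8500)·0.10304 = 1.6594 mg/L.

1.66 mg/L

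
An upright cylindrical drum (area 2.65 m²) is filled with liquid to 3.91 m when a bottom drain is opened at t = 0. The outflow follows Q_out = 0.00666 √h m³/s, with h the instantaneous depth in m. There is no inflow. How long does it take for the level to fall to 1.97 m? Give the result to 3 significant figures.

A dh/dt = −Q_out = −0.00666 √h.
∫ h^(−1/2) dh = −(0.00666/A) ∫ dt, giving 2√h = 2√h₀ − (0.00666/A) t.
t = 2A(√h₀ − √h)/0.00666 = 2·2.65·(√3.91 − √1.97)/0.00666
  = 5.3000 × (1.9774 − 1.4036) / 0.00666 = 456.63 s.

457 s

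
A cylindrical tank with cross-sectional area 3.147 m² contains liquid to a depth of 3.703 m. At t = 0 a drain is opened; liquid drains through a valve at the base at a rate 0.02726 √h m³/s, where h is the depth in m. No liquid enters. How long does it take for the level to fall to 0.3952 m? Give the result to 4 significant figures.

299.2 s

With no inflow, A dh/dt = −0.02726 √h.
Separate and integrate: 2(√h − √h₀) = −(0.02726/A) t.
t = 2A(√h₀ − √h)/0.02726 = 2·3.147·(√3.703 − √0.3952)/0.02726
  = 6.29400 × (1.92432 − 0.628649) / 0.02726 = 299.154 s.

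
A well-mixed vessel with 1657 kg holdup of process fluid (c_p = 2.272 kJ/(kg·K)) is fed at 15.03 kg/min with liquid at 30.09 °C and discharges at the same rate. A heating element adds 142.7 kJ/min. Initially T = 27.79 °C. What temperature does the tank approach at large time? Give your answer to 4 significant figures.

M c_p dT/dt = ṁ c_p (T_in − T) + Q̇.
At steady state dT/dt = 0 ⇒ T_ss = T_in + Q̇/(ṁ c_p) = 30.09 + 142.7/(15.03·2.272) = 34.2688 °C.

34.27 °C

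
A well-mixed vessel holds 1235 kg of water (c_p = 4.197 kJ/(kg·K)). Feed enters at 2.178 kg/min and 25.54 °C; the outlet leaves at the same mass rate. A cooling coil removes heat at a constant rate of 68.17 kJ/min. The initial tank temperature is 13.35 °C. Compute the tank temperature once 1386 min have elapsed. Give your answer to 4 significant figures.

M c_p dT/dt = ṁ c_p (T_in − T) − Q̇.
Rearrange: dT/dt = (T_ss − T)/τ with τ = M/ṁ = 567.034 min and T_ss = T_in − Q̇/(ṁ c_p) = 18.0824 °C.
This is linear first-order; T(t) = T_ss + (T₀ − T_ss) e^(−t/τ).
T(1386) = 18.0824 + (-4.73245)·e^(−1386/567.034) = 18.0824 + (-4.73245)·0.0867870 = 17.6717 °C.

17.67 °C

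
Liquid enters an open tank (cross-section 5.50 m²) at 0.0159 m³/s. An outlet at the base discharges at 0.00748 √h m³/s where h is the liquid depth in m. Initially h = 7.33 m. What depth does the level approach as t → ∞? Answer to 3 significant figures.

4.52 m

Accumulation of liquid (constant cross-section A): A dh/dt = Q_in − 0.00748 √h. At steady state dh/dt = 0:
Q_in = 0.00748 √h_ss ⇒ √h_ss = 0.0159/0.00748 = 2.1257.
h_ss = 2.1257² = 4.5185 m. (Since h₀ = 7.33 m > h_ss, the level will fall toward this value.)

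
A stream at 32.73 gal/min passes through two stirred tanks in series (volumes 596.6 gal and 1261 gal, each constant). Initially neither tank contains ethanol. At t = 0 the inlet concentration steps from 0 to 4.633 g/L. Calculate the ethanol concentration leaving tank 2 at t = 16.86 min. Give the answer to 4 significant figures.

0.6060 g/L

Species balance on tank i: dCᵢ/dt = (Cᵢ₋₁ − Cᵢ)/τᵢ with τᵢ = Vᵢ/Q.
τ₁ = 596.6/32.73 = 18.2279 min; τ₂ = 1261/32.73 = 38.5273 min.
Tank 1: C₁ = C_in(1 − e^(−t/τ₁)). Tank 2 (τ₁ ≠ τ₂): C₂ = C_in[1 − (τ₁ e^(−t/τ₁) − τ₂ e^(−t/τ₂))/(τ₁ − τ₂)].
At t = 16.86: e^(−t/τ₁) = 0.396549, e^(−t/τ₂) = 0.645577.
C₂ = 4.633·[1 − (18.2279·0.396549 − 38.5273·0.645577)/(-20.2994)] = 4.633·0.130809 = 0.606036 g/L.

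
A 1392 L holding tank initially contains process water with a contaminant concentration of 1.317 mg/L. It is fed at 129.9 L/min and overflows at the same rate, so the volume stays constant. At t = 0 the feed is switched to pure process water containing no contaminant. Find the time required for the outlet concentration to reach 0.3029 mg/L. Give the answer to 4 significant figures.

Mass balance on the solute (V constant): V dC/dt = Q(C_in − C), so τ = V/Q = 10.7159 min.
C(t) = C_in + (C₀ − C_in) e^(−t/τ). Set C = 0.3029 and solve for t:
e^(−t/τ) = (C − C_in)/(C₀ − C_in) = (0.3029 − 0)/(1.317 − 0) = 0.229992
t = −τ ln(…) = 10.7159 × 1.46971 = 15.7493 min.

15.75 min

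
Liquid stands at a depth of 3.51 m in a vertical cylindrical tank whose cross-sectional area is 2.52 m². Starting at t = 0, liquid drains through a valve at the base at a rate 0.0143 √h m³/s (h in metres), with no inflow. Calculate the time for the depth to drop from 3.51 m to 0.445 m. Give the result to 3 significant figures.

425 s

Unsteady balance on liquid volume: A dh/dt = −0.0143 √h.
∫ h^(−1/2) dh = −(0.0143/A) ∫ dt, giving 2√h = 2√h₀ − (0.0143/A) t.
t = 2A(√h₀ − √h)/0.0143 = 2·2.52·(√3.51 − √0.445)/0.0143
  = 5.0400 × (1.8735 − 0.66708) / 0.0143 = 425.20 s.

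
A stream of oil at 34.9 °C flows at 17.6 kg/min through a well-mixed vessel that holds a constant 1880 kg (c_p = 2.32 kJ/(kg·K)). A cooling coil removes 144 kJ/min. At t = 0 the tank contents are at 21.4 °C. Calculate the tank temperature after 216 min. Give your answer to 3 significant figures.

30.1 °C

Heat balance on the well-mixed liquid: M c_p dT/dt = ṁ c_p (T_in − T) − 144.
Rearrange: dT/dt = (T_ss − T)/τ with τ = M/ṁ = 106.82 min and T_ss = T_in − Q̇/(ṁ c_p) = 31.373 °C.
Integrating: T(t) = T_ss + (T₀ − T_ss) e^(−t/τ).
T(216) = 31.373 + (-9.9734)·e^(−216/106.82) = 31.373 + (-9.9734)·0.13237 = 30.053 °C.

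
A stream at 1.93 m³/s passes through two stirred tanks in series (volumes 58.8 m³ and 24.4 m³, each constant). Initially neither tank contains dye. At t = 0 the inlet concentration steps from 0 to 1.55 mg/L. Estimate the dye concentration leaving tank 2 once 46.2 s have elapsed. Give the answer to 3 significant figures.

Species balance on tank i: dCᵢ/dt = (Cᵢ₋₁ − Cᵢ)/τᵢ with τᵢ = Vᵢ/Q.
τ₁ = 58.8/1.93 = 30.466 s; τ₂ = 24.4/1.93 = 12.642 s.
Solving the cascade with C₁(0)=C₂(0)=0 gives C₂(t) = C_in[1 − (τ₁ e^(−t/τ₁) − τ₂ e^(−t/τ₂))/(τ₁ − τ₂)].
At t = 46.2: e^(−t/τ₁) = 0.21949, e^(−t/τ₂) = 0.025878.
C₂ = 1.55·[1 − (30.466·0.21949 − 12.642·0.025878)/(17.824)] = 1.55·0.64317 = 0.99692 mg/L.

0.997 mg/L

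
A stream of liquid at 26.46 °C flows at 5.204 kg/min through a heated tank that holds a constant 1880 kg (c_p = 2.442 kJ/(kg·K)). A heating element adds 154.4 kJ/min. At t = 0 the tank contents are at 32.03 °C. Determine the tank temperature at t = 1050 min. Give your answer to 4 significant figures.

First-law balance (no shaft work): M c_p dT/dt = ṁ c_p (T_in − T) + 154.4.
Rearrange: dT/dt = (T_ss − T)/τ with τ = M/ṁ = 361.261 min and T_ss = T_in + Q̇/(ṁ c_p) = 38.6097 °C.
Integrating: T(t) = T_ss + (T₀ − T_ss) e^(−t/τ).
T(1050) = 38.6097 + (-6.57967)·e^(−1050/361.261) = 38.6097 + (-6.57967)·0.0546673 = 38.2500 °C.

38.25 °C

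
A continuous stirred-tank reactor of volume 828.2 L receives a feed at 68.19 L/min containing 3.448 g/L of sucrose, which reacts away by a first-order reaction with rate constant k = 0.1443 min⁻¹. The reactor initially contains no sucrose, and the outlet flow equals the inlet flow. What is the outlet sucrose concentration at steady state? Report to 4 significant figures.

1.253 g/L

Species balance: V dC/dt = Q C_in − Q C − k V C.
Steady state (dC/dt = 0): C_ss = Q C_in/(Q + kV) = C_in/(1 + kV/Q).
C_ss = 68.19·3.448/(68.19 + 0.1443·828.2) = 235.119/187.699 = 1.25264 g/L.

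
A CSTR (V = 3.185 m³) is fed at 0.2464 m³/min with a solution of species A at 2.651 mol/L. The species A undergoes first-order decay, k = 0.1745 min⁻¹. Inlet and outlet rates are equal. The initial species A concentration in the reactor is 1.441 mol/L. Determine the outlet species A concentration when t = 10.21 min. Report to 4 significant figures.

0.8622 mol/L

Accumulation = in − out − consumed: V dC/dt = Q C_in − Q C − k V C.
This is linear with rate a = Q/V + k = 0.251863 min⁻¹.
C_ss = Q C_in/(Q + kV) = 0.814287 mol/L; C(t) = C_ss + (C₀ − C_ss) e^(−a t).
C(10.21) = 0.814287 + (0.626713)·e^(−0.251863·10.21) = 0.814287 + (0.626713)·0.0764195 = 0.862180 mol/L.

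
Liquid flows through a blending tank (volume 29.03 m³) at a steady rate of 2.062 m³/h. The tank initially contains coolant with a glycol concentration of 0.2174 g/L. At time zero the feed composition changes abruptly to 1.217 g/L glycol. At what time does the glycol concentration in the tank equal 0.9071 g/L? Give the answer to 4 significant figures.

16.49 h

Species balance: V dC/dt = Q(C_in − C) ⇒ τ = V/Q = 14.0786 h.
C(t) = C_in + (C₀ − C_in) e^(−t/τ). Set C = 0.9071 and solve for t:
e^(−t/τ) = (C − C_in)/(C₀ − C_in) = (0.9071 − 1.217)/(0.2174 − 1.217) = 0.310024
t = −τ ln(…) = 14.0786 × 1.17111 = 16.4875 h.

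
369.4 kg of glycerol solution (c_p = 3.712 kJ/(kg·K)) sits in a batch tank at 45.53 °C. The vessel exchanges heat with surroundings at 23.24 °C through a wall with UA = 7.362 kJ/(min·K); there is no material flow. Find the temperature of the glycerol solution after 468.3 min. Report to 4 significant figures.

Heat balance on the well-mixed liquid: M c_p dT/dt = −UA(T − T_amb).
dT/dt = (T_ss − T)/τ with T_ss = T_amb = 23.2400 °C, τ = M c_p/UA = 369.4·3.712/7.362 = 186.255 min.
This is linear first-order; T(t) = T_ss + (T₀ − T_ss) e^(−t/τ).
T(468.3) = 23.2400 + (22.2900)·0.0809205 = 25.0437 °C.

25.04 °C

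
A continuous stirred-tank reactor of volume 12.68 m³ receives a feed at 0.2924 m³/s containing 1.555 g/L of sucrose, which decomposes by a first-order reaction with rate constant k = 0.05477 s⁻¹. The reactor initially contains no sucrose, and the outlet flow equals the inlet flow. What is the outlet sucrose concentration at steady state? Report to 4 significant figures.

0.4607 g/L

V dC/dt = Q(C_in − C) − k V C.
Steady state (dC/dt = 0): C_ss = Q C_in/(Q + kV) = C_in/(1 + kV/Q).
C_ss = 0.2924·1.555/(0.2924 + 0.05477·12.68) = 0.454682/0.986884 = 0.460725 g/L.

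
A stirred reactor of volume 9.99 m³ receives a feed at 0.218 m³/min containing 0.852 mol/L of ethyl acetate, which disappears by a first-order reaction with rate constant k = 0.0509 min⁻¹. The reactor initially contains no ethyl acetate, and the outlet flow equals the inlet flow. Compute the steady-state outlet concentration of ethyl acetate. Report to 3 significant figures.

V dC/dt = Q(C_in − C) − k V C.
At steady state: 0 = Q C_in − (Q + kV) C_ss, so C_ss = Q C_in/(Q + kV).
C_ss = 0.218·0.852/(0.218 + 0.0509·9.99) = 0.18574/0.72649 = 0.25566 mol/L.

0.256 mol/L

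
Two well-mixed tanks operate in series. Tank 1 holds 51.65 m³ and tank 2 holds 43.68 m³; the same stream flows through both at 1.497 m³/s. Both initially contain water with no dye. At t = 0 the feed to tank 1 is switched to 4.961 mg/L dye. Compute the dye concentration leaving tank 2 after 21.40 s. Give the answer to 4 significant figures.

Each tank obeys Vᵢ dCᵢ/dt = Q(Cᵢ₋₁ − Cᵢ), so τᵢ = Vᵢ/Q.
τ₁ = 51.65/1.497 = 34.5023 s; τ₂ = 43.68/1.497 = 29.1784 s.
Solving the cascade with C₁(0)=C₂(0)=0 gives C₂(t) = C_in[1 − (τ₁ e^(−t/τ₁) − τ₂ e^(−t/τ₂))/(τ₁ − τ₂)].
At t = 21.40: e^(−t/τ₁) = 0.537811, e^(−t/τ₂) = 0.480264.
C₂ = 4.961·[1 − (34.5023·0.537811 − 29.1784·0.480264)/(5.32398)] = 4.961·0.146796 = 0.728256 mg/L.

0.7283 mg/L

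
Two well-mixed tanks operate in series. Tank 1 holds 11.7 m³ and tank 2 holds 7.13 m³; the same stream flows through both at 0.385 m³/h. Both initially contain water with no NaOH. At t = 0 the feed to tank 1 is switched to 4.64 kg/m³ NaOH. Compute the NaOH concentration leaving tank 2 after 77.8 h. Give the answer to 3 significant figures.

Species balance on tank i: dCᵢ/dt = (Cᵢ₋₁ − Cᵢ)/τᵢ with τᵢ = Vᵢ/Q.
τ₁ = 11.7/0.385 = 30.390 h; τ₂ = 7.13/0.385 = 18.519 h.
Tank 1: C₁ = C_in(1 − e^(−t/τ₁)). Tank 2 (τ₁ ≠ τ₂): C₂ = C_in[1 − (τ₁ e^(−t/τ₁) − τ₂ e^(−t/τ₂))/(τ₁ − τ₂)].
At t = 77.8: e^(−t/τ₁) = 0.077298, e^(−t/τ₂) = 0.014981.
C₂ = 4.64·[1 − (30.390·0.077298 − 18.519·0.014981)/(11.870)] = 4.64·0.82548 = 3.8302 kg/m³.

3.83 kg/m³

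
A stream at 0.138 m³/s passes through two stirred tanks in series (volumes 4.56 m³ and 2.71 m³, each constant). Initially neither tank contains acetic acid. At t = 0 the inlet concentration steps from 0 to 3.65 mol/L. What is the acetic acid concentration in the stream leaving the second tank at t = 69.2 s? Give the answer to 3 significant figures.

Species balance on tank i: dCᵢ/dt = (Cᵢ₋₁ − Cᵢ)/τᵢ with τᵢ = Vᵢ/Q.
τ₁ = 4.56/0.138 = 33.043 s; τ₂ = 2.71/0.138 = 19.638 s.
Solving the cascade with C₁(0)=C₂(0)=0 gives C₂(t) = C_in[1 − (τ₁ e^(−t/τ₁) − τ₂ e^(−t/τ₂))/(τ₁ − τ₂)].
At t = 69.2: e^(−t/τ₁) = 0.12317, e^(−t/τ₂) = 0.029486.
C₂ = 3.65·[1 − (33.043·0.12317 − 19.638·0.029486)/(13.406)] = 3.65·0.73960 = 2.6995 mol/L.

2.70 mol/L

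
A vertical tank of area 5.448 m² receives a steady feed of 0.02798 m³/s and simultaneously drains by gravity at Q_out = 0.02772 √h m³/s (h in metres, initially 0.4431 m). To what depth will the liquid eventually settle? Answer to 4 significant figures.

Volume balance on the tank: A dh/dt = Q_in − 0.02772 √h. At steady state dh/dt = 0:
Q_in = 0.02772 √h_ss ⇒ √h_ss = 0.02798/0.02772 = 1.00938.
h_ss = 1.00938² = 1.01885 m. (Since h₀ = 0.4431 m < h_ss, the level will rise toward this value.)

1.019 m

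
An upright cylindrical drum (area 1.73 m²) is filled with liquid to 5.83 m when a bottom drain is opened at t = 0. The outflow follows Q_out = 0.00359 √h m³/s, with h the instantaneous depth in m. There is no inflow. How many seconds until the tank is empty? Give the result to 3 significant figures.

2330 s

A dh/dt = −Q_out = −0.00359 √h.
Separate and integrate: 2(√h − √h₀) = −(0.00359/A) t.
Tank is empty when √h = 0: t_empty = 2A√h₀/0.00359.
t_empty = 2·1.73·√5.83/0.00359 = 3.4600·2.4145/0.00359 = 2327.1 s.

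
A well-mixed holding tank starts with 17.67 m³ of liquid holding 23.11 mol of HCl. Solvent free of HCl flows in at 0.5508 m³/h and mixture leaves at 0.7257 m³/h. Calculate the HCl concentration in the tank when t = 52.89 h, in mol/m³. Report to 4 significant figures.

Total volume: dV/dt = Q_in − Q_out = -0.174900 m³/h, so V(t) = 17.67 − 0.174900 t and V(52.89) = 8.41954 m³.
Species balance (pure solvent in): dm/dt = −Q_out · m/V(t).
dm/m = −Q_out dt/(V₀ − 0.174900 t); integrating gives ln(m/m₀) = −(Q_out/(Q_in−Q_out)) ln(V/V₀).
m = m₀ (V₀/V)^(Q_out/(Q_in−Q_out)) = 23.11 × (17.67/8.41954)^(-4.14923) = 1.06651 mol.
C = m/V = 1.06651/8.41954 = 0.126670 mol/m³.

0.1267 mol/m³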